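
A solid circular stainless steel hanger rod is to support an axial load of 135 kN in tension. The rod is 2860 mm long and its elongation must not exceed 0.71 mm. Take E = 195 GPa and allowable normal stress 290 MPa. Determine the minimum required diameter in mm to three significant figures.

59.6 mm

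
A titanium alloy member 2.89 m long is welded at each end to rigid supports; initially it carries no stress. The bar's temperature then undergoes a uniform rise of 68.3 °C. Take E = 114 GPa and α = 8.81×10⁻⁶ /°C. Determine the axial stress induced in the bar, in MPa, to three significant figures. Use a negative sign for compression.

Free thermal expansion αLΔT = 8.81e-6 · 2890 · 68.3 = 1.739 mm.
The walls impose strain ε = −(1.739)/2890 = -6.0172e-04; σ = Eε = 114000 · -6.0172e-04 = -68.6 MPa.

-68.6 MPa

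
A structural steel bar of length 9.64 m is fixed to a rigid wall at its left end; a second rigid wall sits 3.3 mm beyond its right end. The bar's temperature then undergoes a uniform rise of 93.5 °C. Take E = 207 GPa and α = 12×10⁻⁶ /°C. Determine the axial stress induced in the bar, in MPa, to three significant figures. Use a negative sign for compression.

Free thermal expansion αLΔT = 12e-6 · 9640 · 93.5 = 10.82 mm.
The walls engage after the gap closes; constrained expansion = 10.82 − 3.3 = 7.516 mm.
The walls impose strain ε = −(7.516)/9640 = -7.7968e-04; σ = Eε = 207000 · -7.7968e-04 = -161.4 MPa.

-161 MPa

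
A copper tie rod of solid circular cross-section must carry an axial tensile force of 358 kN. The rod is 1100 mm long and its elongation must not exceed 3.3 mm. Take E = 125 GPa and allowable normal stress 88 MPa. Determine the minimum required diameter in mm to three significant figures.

72.0 mm

Required area A ≥ P/σ_allow = 358000/88 = 4068 mm².
For a solid circular section, d ≥ √(4A/π) = 71.97 mm.
Elongation limit: A ≥ PL/(Eδ_allow) = 358000·1100/(125000·3.3) = 954.7 mm² ⇒ d ≥ 34.86 mm.
The stress limit governs.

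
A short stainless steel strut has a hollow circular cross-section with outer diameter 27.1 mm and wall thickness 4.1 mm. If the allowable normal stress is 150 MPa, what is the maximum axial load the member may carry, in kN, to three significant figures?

44.4 kN

A = 296.3 mm².
P_max = σ_allow · A = 150 · 296.3 = 44440 N = 44.44 kN.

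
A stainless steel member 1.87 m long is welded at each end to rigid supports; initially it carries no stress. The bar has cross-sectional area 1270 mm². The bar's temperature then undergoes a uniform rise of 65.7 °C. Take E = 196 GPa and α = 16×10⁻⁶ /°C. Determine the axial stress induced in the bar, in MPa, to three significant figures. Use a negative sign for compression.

Free thermal expansion αLΔT = 16e-6 · 1870 · 65.7 = 1.966 mm.
The walls impose strain ε = −(1.966)/1870 = -1.0512e-03; σ = Eε = 196000 · -1.0512e-03 = -206 MPa.

-206 MPa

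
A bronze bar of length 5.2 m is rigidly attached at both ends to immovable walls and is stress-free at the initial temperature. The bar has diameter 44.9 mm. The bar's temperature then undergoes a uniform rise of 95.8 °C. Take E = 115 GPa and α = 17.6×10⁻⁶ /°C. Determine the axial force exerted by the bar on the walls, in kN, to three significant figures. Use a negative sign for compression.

Free thermal expansion αLΔT = 17.6e-6 · 5200 · 95.8 = 8.768 mm.
The walls impose strain ε = −(8.768)/5200 = -1.6861e-03; σ = Eε = 115000 · -1.6861e-03 = -193.9 MPa.
Wall reaction R = σ·A = -193.9·1583 = -307000 N = -307 kN.

-307 kN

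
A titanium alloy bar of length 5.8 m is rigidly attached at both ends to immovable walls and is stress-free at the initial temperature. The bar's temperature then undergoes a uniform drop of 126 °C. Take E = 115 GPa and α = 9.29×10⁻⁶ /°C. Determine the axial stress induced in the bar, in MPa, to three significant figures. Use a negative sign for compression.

Free thermal expansion αLΔT = 9.29e-6 · 5800 · -126 = -6.789 mm.
The walls impose strain ε = −(-6.789)/5800 = 1.1705e-03; σ = Eε = 115000 · 1.1705e-03 = 134.6 MPa.

135 MPa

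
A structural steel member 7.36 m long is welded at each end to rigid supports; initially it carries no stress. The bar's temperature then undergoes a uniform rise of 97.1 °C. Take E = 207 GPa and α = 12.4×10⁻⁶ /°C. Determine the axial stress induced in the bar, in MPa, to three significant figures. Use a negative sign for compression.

-249 MPa

Free thermal expansion αLΔT = 12.4e-6 · 7360 · 97.1 = 8.862 mm.
The walls impose strain ε = −(8.862)/7360 = -1.2040e-03; σ = Eε = 207000 · -1.2040e-03 = -249.2 MPa.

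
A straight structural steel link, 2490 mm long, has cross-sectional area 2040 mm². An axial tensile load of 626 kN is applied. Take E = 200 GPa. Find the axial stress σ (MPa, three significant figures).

307 MPa

σ = N/A = 626000/2040 = 306.9 MPa.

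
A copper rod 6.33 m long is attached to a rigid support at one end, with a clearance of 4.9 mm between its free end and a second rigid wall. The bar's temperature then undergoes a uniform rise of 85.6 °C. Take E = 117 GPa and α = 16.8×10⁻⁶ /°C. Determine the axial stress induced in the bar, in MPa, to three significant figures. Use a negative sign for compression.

Free thermal expansion αLΔT = 16.8e-6 · 6330 · 85.6 = 9.103 mm.
The walls engage after the gap closes; constrained expansion = 9.103 − 4.9 = 4.203 mm.
The walls impose strain ε = −(4.203)/6330 = -6.6399e-04; σ = Eε = 117000 · -6.6399e-04 = -77.69 MPa.

-77.7 MPa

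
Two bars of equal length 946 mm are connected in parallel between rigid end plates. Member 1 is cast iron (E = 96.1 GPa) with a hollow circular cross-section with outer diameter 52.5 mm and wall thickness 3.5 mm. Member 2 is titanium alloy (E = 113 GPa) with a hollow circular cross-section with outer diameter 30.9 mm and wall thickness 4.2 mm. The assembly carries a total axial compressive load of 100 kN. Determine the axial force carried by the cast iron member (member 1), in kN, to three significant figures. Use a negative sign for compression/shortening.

-56.5 kN

A_1 = 538.8 mm².
A_2 = 352.3 mm².
Equal strain + equilibrium ⇒ each member carries load in proportion to AE: A₁E₁ = 51780000 N, A₂E₂ = 39810000 N, ΣAE = 91590000 N.
F₁ = P·A₁E₁/ΣAE = -100000·51780000/91590000 = -56530 N.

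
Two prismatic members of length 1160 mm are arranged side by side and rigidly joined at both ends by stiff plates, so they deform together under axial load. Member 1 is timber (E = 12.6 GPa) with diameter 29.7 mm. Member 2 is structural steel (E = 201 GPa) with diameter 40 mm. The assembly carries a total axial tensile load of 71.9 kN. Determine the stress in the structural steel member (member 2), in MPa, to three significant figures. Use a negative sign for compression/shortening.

A_1 = 692.8 mm².
A_2 = 1257 mm².
Equal strain + equilibrium ⇒ each member carries load in proportion to AE: A₁E₁ = 8729000 N, A₂E₂ = 252600000 N, ΣAE = 261300000 N.
σ₂ = P·E₂/ΣAE = 71900·201000/261300000 = 55.3 MPa.

55.3 MPa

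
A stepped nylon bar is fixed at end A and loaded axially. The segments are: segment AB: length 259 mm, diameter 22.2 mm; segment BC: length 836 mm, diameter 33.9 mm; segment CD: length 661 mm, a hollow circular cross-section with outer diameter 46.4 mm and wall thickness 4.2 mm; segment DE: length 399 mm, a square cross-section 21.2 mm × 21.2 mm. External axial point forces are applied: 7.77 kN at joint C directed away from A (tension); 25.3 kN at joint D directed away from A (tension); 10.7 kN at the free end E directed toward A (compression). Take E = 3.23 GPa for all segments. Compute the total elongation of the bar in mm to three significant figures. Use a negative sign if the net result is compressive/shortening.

13.5 mm

Internal axial forces (sectioning from the free end, tension +): N_DE = -10.7 kN, N_CD = 14.6 kN, N_BC = 22.37 kN, N_AB = 22.37 kN.
A_AB = 387.1 mm².
A_BC = 902.6 mm².
A_CD = 556.8 mm².
A_DE = 449.4 mm².
δ_AB = 22370·259/(387.1·3230) = 4.634 mm
δ_BC = 22370·836/(902.6·3230) = 6.415 mm
δ_CD = 14600·661/(556.8·3230) = 5.366 mm
δ_DE = -10700·399/(449.4·3230) = -2.941 mm
δ = Σδ_i = 13.47 mm.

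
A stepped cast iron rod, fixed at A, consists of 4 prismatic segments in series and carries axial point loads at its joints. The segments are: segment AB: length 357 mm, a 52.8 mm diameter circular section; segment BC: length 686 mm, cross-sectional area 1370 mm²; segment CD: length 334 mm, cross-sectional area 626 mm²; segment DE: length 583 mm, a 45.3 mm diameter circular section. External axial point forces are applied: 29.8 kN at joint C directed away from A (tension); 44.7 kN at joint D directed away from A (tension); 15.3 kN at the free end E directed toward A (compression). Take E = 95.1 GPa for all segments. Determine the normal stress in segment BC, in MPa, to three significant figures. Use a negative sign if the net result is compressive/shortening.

Internal axial forces (sectioning from the free end, tension +): N_DE = -15.3 kN, N_CD = 29.4 kN, N_BC = 59.2 kN, N_AB = 59.2 kN.
σ_BC = N_BC/A_BC = 59200/1370 = 43.21 MPa.

43.2 MPa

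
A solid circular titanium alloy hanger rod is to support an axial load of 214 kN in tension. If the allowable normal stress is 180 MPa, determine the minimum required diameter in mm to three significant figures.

Required area A ≥ P/σ_allow = 214000/180 = 1189 mm².
For a solid circular section, d ≥ √(4A/π) = 38.91 mm.

38.9 mm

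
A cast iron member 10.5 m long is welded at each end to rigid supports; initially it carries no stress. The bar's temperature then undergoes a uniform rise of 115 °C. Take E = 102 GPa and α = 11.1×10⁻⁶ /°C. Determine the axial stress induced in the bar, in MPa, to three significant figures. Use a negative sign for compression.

-130 MPa

Free thermal expansion αLΔT = 11.1e-6 · 10500 · 115 = 13.4 mm.
The walls impose strain ε = −(13.4)/10500 = -1.2765e-03; σ = Eε = 102000 · -1.2765e-03 = -130.2 MPa.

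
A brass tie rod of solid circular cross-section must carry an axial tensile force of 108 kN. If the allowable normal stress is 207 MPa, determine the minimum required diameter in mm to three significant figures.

25.8 mm

Required area A ≥ P/σ_allow = 108000/207 = 521.7 mm².
For a solid circular section, d ≥ √(4A/π) = 25.77 mm.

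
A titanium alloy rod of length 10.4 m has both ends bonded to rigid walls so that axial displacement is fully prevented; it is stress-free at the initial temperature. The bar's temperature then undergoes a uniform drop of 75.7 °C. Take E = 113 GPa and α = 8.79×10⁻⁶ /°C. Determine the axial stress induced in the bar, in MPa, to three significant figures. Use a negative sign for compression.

75.2 MPa

Free thermal expansion αLΔT = 8.79e-6 · 10400 · -75.7 = -6.92 mm.
The walls impose strain ε = −(-6.92)/10400 = 6.6540e-04; σ = Eε = 113000 · 6.6540e-04 = 75.19 MPa.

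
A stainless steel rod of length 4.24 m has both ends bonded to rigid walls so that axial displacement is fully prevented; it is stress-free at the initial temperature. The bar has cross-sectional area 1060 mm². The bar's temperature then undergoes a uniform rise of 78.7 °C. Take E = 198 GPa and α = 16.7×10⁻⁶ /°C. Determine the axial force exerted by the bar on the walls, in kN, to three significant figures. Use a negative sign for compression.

Free thermal expansion αLΔT = 16.7e-6 · 4240 · 78.7 = 5.573 mm.
The walls impose strain ε = −(5.573)/4240 = -1.3143e-03; σ = Eε = 198000 · -1.3143e-03 = -260.2 MPa.
Wall reaction R = σ·A = -260.2·1060 = -275800 N = -275.8 kN.

-276 kN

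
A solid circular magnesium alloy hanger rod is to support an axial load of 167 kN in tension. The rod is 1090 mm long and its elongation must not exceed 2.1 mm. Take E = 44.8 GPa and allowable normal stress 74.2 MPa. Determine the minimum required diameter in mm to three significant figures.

Required area A ≥ P/σ_allow = 167000/74.2 = 2251 mm².
For a solid circular section, d ≥ √(4A/π) = 53.53 mm.
Elongation limit: A ≥ PL/(Eδ_allow) = 167000·1090/(44800·2.1) = 1935 mm² ⇒ d ≥ 49.63 mm.
The stress limit governs.

53.5 mm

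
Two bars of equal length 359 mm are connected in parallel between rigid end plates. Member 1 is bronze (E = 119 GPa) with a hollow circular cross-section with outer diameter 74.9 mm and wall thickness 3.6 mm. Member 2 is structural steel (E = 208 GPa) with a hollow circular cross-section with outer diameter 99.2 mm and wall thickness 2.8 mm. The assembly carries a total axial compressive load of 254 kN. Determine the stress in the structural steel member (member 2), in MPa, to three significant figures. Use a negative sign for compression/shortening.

-194 MPa

A_1 = 806.4 mm².
A_2 = 848 mm².
Equal strain + equilibrium ⇒ each member carries load in proportion to AE: A₁E₁ = 95960000 N, A₂E₂ = 176400000 N, ΣAE = 272300000 N.
σ₂ = P·E₂/ΣAE = -254000·208000/272300000 = -194 MPa.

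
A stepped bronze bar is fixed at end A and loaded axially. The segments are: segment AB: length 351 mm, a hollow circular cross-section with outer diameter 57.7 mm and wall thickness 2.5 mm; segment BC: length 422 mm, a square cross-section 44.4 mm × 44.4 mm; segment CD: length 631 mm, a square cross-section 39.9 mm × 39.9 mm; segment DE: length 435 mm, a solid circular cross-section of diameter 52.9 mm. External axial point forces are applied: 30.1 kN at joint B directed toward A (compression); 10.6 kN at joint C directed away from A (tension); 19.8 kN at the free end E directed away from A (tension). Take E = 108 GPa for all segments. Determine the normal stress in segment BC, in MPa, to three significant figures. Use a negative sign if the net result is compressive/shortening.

Internal axial forces (sectioning from the free end, tension +): N_DE = 19.8 kN, N_CD = 19.8 kN, N_BC = 30.4 kN, N_AB = 0.3 kN.
A_BC = 1971 mm².
σ_BC = N_BC/A_BC = 30400/1971 = 15.42 MPa.

15.4 MPa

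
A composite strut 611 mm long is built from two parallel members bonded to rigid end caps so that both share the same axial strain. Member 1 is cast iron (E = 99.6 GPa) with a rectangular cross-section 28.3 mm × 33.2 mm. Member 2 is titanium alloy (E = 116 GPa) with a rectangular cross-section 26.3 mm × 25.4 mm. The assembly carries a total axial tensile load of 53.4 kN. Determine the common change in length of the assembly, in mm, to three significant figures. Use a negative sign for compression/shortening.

0.191 mm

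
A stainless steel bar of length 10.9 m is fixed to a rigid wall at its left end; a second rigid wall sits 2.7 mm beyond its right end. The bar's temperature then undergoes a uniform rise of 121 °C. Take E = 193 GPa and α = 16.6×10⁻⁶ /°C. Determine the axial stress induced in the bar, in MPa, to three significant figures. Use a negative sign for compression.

Free thermal expansion αLΔT = 16.6e-6 · 10900 · 121 = 21.89 mm.
The walls engage after the gap closes; constrained expansion = 21.89 − 2.7 = 19.19 mm.
The walls impose strain ε = −(19.19)/10900 = -1.7609e-03; σ = Eε = 193000 · -1.7609e-03 = -339.9 MPa.

-340 MPa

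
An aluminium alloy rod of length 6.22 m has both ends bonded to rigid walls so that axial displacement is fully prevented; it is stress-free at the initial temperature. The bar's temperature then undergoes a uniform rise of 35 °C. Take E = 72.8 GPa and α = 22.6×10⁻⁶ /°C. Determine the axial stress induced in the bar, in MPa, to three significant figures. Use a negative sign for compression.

Free thermal expansion αLΔT = 22.6e-6 · 6220 · 35 = 4.92 mm.
The walls impose strain ε = −(4.92)/6220 = -7.9100e-04; σ = Eε = 72800 · -7.9100e-04 = -57.58 MPa.

-57.6 MPa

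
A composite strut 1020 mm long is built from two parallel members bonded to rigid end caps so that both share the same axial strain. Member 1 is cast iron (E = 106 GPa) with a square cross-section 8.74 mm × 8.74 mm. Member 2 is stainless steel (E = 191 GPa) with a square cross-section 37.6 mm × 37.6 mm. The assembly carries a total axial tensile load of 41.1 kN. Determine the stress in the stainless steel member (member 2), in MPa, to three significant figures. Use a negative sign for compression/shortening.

A_1 = 76.39 mm².
A_2 = 1414 mm².
Equal strain + equilibrium ⇒ each member carries load in proportion to AE: A₁E₁ = 8097000 N, A₂E₂ = 270000000 N, ΣAE = 278100000 N.
σ₂ = P·E₂/ΣAE = 41100·191000/278100000 = 28.23 MPa.

28.2 MPa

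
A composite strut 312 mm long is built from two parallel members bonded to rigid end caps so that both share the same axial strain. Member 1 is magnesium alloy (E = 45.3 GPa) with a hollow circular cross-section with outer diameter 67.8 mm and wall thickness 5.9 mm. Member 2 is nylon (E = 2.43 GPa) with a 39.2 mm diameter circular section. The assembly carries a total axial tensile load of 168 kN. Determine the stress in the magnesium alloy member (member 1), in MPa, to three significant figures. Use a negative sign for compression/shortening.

A_1 = 1147 mm².
A_2 = 1207 mm².
Equal strain + equilibrium ⇒ each member carries load in proportion to AE: A₁E₁ = 51970000 N, A₂E₂ = 2933000 N, ΣAE = 54910000 N.
σ₁ = P·E₁/ΣAE = 168000·45300/54910000 = 138.6 MPa.

139 MPa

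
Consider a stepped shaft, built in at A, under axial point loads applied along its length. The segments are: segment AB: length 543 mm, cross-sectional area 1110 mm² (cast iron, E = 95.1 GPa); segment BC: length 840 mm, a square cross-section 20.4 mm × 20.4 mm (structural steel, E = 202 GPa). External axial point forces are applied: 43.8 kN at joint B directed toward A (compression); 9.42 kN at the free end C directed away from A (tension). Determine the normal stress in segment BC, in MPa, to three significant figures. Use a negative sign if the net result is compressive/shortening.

22.6 MPa

Internal axial forces (sectioning from the free end, tension +): N_BC = 9.42 kN, N_AB = -34.38 kN.
A_BC = 416.2 mm².
σ_BC = N_BC/A_BC = 9420/416.2 = 22.64 MPa.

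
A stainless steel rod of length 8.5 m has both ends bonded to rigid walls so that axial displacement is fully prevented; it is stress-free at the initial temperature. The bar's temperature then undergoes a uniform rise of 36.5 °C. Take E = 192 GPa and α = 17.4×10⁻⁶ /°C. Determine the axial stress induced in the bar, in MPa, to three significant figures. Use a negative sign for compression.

Free thermal expansion αLΔT = 17.4e-6 · 8500 · 36.5 = 5.398 mm.
The walls impose strain ε = −(5.398)/8500 = -6.3510e-04; σ = Eε = 192000 · -6.3510e-04 = -121.9 MPa.

-122 MPa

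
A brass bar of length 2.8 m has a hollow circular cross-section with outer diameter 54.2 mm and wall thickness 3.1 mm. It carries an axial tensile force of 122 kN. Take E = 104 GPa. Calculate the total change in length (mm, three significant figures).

6.60 mm

A = 497.7 mm².
δ_mech = NL/(AE) = 122000·2800/(497.7·104000) = 6.6 mm.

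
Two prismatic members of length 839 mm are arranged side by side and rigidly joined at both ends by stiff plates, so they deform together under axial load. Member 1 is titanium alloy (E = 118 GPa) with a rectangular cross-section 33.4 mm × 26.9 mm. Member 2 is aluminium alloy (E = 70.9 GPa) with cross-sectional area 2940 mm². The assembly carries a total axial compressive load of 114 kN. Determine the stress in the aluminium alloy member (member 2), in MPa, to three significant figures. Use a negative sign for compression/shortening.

A_1 = 898.5 mm².
Equal strain + equilibrium ⇒ each member carries load in proportion to AE: A₁E₁ = 106000000 N, A₂E₂ = 208400000 N, ΣAE = 314500000 N.
σ₂ = P·E₂/ΣAE = -114000·70900/314500000 = -25.7 MPa.

-25.7 MPa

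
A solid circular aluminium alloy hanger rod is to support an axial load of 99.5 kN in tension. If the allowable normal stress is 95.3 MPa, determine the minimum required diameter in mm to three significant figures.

36.5 mm

Required area A ≥ P/σ_allow = 99500/95.3 = 1044 mm².
For a solid circular section, d ≥ √(4A/π) = 36.46 mm.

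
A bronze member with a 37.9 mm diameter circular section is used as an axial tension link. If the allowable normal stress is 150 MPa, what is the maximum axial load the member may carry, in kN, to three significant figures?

169 kN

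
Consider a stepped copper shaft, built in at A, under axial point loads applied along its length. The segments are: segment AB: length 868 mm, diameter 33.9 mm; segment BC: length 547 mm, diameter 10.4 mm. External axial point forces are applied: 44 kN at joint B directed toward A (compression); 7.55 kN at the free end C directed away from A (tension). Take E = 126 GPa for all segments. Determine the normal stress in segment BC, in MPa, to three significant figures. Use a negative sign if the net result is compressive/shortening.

88.9 MPa

Internal axial forces (sectioning from the free end, tension +): N_BC = 7.55 kN, N_AB = -36.45 kN.
A_BC = 84.95 mm².
σ_BC = N_BC/A_BC = 7550/84.95 = 88.88 MPa.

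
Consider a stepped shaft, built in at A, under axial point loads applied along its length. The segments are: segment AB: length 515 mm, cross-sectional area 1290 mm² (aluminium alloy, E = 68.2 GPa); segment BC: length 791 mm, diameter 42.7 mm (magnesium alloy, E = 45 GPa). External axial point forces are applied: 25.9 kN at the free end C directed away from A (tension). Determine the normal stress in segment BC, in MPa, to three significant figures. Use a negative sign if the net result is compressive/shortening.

18.1 MPa

Internal axial forces (sectioning from the free end, tension +): N_BC = 25.9 kN, N_AB = 25.9 kN.
A_BC = 1432 mm².
σ_BC = N_BC/A_BC = 25900/1432 = 18.09 MPa.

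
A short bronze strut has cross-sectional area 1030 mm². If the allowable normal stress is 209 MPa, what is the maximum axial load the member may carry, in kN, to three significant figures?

215 kN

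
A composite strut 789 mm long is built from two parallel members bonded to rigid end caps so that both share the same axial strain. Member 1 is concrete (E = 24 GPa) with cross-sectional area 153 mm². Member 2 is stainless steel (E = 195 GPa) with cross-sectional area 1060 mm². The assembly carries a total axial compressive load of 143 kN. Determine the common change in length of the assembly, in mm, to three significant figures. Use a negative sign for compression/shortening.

Equal strain + equilibrium ⇒ each member carries load in proportion to AE: A₁E₁ = 3672000 N, A₂E₂ = 206700000 N, ΣAE = 210400000 N.
δ = PL/ΣAE = -143000·789/210400000 = -0.5363 mm.

-0.536 mm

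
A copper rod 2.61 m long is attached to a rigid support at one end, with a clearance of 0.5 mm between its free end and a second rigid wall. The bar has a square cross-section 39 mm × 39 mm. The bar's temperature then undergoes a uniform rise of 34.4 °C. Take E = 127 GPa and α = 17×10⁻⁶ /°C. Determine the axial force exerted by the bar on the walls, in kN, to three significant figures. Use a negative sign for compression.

-76.0 kN

Free thermal expansion αLΔT = 17e-6 · 2610 · 34.4 = 1.526 mm.
The walls engage after the gap closes; constrained expansion = 1.526 − 0.5 = 1.026 mm.
The walls impose strain ε = −(1.026)/2610 = -3.9323e-04; σ = Eε = 127000 · -3.9323e-04 = -49.94 MPa.
Wall reaction R = σ·A = -49.94·1521 = -75960 N = -75.96 kN.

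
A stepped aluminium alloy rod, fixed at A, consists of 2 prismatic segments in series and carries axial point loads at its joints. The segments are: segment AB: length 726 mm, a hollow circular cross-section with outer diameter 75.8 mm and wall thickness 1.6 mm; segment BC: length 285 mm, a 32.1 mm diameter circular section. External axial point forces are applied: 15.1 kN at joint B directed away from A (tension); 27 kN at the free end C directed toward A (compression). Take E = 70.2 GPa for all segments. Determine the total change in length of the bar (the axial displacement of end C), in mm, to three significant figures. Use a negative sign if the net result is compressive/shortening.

-0.465 mm

Internal axial forces (sectioning from the free end, tension +): N_BC = -27 kN, N_AB = -11.9 kN.
A_AB = 373 mm².
A_BC = 809.3 mm².
δ_AB = -11900·726/(373·70200) = -0.33 mm
δ_BC = -27000·285/(809.3·70200) = -0.1354 mm
δ = Σδ_i = -0.4654 mm.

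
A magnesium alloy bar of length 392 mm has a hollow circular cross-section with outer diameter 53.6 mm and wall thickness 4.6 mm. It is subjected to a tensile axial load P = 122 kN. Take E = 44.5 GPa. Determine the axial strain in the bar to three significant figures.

A = 708.1 mm².
σ = N/A = 172.3 MPa; ε = σ/E = 172.3/44500 = 3.872e-03.

0.00387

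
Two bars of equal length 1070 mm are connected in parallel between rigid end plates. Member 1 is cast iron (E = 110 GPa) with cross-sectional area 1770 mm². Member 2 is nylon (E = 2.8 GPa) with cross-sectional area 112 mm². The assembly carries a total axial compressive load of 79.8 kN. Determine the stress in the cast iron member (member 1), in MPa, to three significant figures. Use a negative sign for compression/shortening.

Equal strain + equilibrium ⇒ each member carries load in proportion to AE: A₁E₁ = 194700000 N, A₂E₂ = 313600 N, ΣAE = 195000000 N.
σ₁ = P·E₁/ΣAE = -79800·110000/195000000 = -45.01 MPa.

-45.0 MPa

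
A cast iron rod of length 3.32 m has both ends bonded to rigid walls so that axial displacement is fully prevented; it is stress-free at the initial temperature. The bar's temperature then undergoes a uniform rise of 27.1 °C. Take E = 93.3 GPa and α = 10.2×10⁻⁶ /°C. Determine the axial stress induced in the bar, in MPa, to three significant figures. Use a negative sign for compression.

Free thermal expansion αLΔT = 10.2e-6 · 3320 · 27.1 = 0.9177 mm.
The walls impose strain ε = −(0.9177)/3320 = -2.7642e-04; σ = Eε = 93300 · -2.7642e-04 = -25.79 MPa.

-25.8 MPa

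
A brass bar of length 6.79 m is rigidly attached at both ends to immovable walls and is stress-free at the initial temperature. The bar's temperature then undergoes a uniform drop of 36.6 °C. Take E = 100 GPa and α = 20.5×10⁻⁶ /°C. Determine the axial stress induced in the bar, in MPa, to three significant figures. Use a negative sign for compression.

75.0 MPa

Free thermal expansion αLΔT = 20.5e-6 · 6790 · -36.6 = -5.095 mm.
The walls impose strain ε = −(-5.095)/6790 = 7.5030e-04; σ = Eε = 100000 · 7.5030e-04 = 75.03 MPa.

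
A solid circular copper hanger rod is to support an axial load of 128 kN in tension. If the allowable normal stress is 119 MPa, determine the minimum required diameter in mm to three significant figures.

Required area A ≥ P/σ_allow = 128000/119 = 1076 mm².
For a solid circular section, d ≥ √(4A/π) = 37.01 mm.

37.0 mm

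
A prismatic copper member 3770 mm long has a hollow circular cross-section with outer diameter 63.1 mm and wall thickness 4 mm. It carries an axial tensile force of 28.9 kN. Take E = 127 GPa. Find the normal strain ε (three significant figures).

3.06e-04

A = 742.7 mm².
σ = N/A = 38.91 MPa; ε = σ/E = 38.91/127000 = 3.064e-04.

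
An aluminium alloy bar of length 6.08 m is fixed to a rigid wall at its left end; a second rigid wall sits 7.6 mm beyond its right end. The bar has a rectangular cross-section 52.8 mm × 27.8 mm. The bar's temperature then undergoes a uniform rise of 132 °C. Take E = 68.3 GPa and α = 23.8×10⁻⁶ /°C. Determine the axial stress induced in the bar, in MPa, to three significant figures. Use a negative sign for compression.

-129 MPa

Free thermal expansion αLΔT = 23.8e-6 · 6080 · 132 = 19.1 mm.
The walls engage after the gap closes; constrained expansion = 19.1 − 7.6 = 11.5 mm.
The walls impose strain ε = −(11.5)/6080 = -1.8916e-03; σ = Eε = 68300 · -1.8916e-03 = -129.2 MPa.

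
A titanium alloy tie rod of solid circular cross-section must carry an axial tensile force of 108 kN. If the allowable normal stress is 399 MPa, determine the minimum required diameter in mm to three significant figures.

Required area A ≥ P/σ_allow = 108000/399 = 270.7 mm².
For a solid circular section, d ≥ √(4A/π) = 18.56 mm.

18.6 mm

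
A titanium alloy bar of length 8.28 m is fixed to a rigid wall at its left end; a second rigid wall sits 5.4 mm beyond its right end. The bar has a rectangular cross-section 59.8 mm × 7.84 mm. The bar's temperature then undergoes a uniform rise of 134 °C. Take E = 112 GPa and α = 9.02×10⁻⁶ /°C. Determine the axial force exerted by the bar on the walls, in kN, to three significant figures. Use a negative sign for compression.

-29.2 kN

Free thermal expansion αLΔT = 9.02e-6 · 8280 · 134 = 10.01 mm.
The walls engage after the gap closes; constrained expansion = 10.01 − 5.4 = 4.608 mm.
The walls impose strain ε = −(4.608)/8280 = -5.5651e-04; σ = Eε = 112000 · -5.5651e-04 = -62.33 MPa.
Wall reaction R = σ·A = -62.33·468.8 = -29220 N = -29.22 kN.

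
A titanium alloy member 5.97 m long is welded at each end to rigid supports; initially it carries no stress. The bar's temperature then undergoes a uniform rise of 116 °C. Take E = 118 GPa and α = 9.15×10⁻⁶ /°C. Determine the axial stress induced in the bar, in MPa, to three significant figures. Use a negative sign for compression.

Free thermal expansion αLΔT = 9.15e-6 · 5970 · 116 = 6.337 mm.
The walls impose strain ε = −(6.337)/5970 = -1.0614e-03; σ = Eε = 118000 · -1.0614e-03 = -125.2 MPa.

-125 MPa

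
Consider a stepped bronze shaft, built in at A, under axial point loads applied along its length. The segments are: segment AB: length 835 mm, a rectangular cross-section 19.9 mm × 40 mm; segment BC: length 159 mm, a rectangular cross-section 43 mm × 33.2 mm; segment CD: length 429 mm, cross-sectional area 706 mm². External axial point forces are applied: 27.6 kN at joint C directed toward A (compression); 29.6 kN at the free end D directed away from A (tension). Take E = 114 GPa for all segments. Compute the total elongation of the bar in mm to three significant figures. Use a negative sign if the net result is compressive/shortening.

Internal axial forces (sectioning from the free end, tension +): N_CD = 29.6 kN, N_BC = 2 kN, N_AB = 2 kN.
A_AB = 796 mm².
A_BC = 1428 mm².
δ_AB = 2000·835/(796·114000) = 0.0184 mm
δ_BC = 2000·159/(1428·114000) = 0.001954 mm
δ_CD = 29600·429/(706·114000) = 0.1578 mm
δ = Σδ_i = 0.1781 mm.

0.178 mm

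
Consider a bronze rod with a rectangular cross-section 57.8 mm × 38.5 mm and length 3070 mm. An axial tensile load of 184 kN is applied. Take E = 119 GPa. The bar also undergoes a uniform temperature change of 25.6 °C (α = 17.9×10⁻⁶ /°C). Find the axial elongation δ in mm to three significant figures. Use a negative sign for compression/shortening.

A = 2225 mm².
δ_mech = NL/(AE) = 184000·3070/(2225·119000) = 2.133 mm.
δ_thermal = αLΔT = 17.9e-6·3070·25.6 = 1.407 mm.
δ = δ_mech + δ_thermal = 3.54 mm.

3.54 mm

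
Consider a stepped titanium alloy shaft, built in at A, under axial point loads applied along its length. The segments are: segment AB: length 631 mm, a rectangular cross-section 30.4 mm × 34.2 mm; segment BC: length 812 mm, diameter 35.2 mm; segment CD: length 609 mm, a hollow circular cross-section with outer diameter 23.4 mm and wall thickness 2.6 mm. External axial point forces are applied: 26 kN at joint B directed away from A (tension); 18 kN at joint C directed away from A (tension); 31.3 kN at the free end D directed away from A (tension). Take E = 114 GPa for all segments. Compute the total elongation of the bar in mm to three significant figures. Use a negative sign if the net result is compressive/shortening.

Internal axial forces (sectioning from the free end, tension +): N_CD = 31.3 kN, N_BC = 49.3 kN, N_AB = 75.3 kN.
A_AB = 1040 mm².
A_BC = 973.1 mm².
A_CD = 169.9 mm².
δ_AB = 75300·631/(1040·114000) = 0.4009 mm
δ_BC = 49300·812/(973.1·114000) = 0.3608 mm
δ_CD = 31300·609/(169.9·114000) = 0.9842 mm
δ = Σδ_i = 1.746 mm.

1.75 mm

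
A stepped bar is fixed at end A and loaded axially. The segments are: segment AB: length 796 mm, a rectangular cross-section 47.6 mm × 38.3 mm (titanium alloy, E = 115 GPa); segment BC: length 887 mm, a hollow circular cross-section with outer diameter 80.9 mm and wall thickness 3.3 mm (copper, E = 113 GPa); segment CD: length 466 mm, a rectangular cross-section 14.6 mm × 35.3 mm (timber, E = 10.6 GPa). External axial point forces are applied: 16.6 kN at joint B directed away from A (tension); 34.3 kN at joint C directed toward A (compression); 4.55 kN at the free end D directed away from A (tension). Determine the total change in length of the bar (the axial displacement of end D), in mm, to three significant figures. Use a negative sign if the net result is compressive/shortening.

Internal axial forces (sectioning from the free end, tension +): N_CD = 4.55 kN, N_BC = -29.75 kN, N_AB = -13.15 kN.
A_AB = 1823 mm².
A_BC = 804.5 mm².
A_CD = 515.4 mm².
δ_AB = -13150·796/(1823·115000) = -0.04993 mm
δ_BC = -29750·887/(804.5·113000) = -0.2903 mm
δ_CD = 4550·466/(515.4·10600) = 0.3881 mm
δ = Σδ_i = 0.04792 mm.

0.0479 mm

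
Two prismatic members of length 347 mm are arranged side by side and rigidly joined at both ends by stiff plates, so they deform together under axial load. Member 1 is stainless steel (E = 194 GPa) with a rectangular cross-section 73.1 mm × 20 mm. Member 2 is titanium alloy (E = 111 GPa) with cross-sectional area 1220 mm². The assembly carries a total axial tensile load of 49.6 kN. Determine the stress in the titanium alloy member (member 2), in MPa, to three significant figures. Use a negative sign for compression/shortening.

13.1 MPa

A_1 = 1462 mm².
Equal strain + equilibrium ⇒ each member carries load in proportion to AE: A₁E₁ = 283600000 N, A₂E₂ = 135400000 N, ΣAE = 419000000 N.
σ₂ = P·E₂/ΣAE = 49600·111000/419000000 = 13.14 MPa.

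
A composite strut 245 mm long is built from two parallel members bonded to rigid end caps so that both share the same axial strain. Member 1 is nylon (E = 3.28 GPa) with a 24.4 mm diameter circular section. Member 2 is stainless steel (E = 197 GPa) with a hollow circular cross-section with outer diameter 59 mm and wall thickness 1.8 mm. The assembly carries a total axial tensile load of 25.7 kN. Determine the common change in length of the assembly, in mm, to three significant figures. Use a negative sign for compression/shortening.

0.0965 mm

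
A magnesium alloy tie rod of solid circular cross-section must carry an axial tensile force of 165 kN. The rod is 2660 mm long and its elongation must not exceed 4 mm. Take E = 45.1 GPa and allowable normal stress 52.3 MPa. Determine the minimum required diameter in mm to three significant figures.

63.4 mm

Required area A ≥ P/σ_allow = 165000/52.3 = 3155 mm².
For a solid circular section, d ≥ √(4A/π) = 63.38 mm.
Elongation limit: A ≥ PL/(Eδ_allow) = 165000·2660/(45100·4) = 2433 mm² ⇒ d ≥ 55.66 mm.
The stress limit governs.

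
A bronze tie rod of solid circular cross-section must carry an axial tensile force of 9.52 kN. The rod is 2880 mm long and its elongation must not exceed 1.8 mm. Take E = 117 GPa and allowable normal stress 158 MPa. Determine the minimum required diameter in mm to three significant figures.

Required area A ≥ P/σ_allow = 9520/158 = 60.25 mm².
For a solid circular section, d ≥ √(4A/π) = 8.759 mm.
Elongation limit: A ≥ PL/(Eδ_allow) = 9520·2880/(117000·1.8) = 130.2 mm² ⇒ d ≥ 12.87 mm.
The elongation limit governs.

12.9 mm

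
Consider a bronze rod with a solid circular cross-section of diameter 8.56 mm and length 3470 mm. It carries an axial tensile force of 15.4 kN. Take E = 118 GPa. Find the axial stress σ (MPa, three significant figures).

A = 57.55 mm².
σ = N/A = 15400/57.55 = 267.6 MPa.

268 MPa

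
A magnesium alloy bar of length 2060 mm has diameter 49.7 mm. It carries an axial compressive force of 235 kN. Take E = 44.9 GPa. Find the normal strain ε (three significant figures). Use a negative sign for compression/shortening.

-0.00270

A = 1940 mm².
σ = N/A = -121.1 MPa; ε = σ/E = -121.1/44900 = -2.698e-03.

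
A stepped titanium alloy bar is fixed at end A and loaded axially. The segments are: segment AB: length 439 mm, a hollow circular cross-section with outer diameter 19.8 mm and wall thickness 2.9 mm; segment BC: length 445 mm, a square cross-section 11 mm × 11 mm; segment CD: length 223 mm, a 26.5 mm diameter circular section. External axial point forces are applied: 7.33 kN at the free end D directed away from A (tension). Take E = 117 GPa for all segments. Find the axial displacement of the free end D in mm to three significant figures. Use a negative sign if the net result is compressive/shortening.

0.434 mm

Internal axial forces (sectioning from the free end, tension +): N_CD = 7.33 kN, N_BC = 7.33 kN, N_AB = 7.33 kN.
A_AB = 154 mm².
A_BC = 121 mm².
A_CD = 551.5 mm².
δ_AB = 7330·439/(154·117000) = 0.1786 mm
δ_BC = 7330·445/(121·117000) = 0.2304 mm
δ_CD = 7330·223/(551.5·117000) = 0.02533 mm
δ = Σδ_i = 0.4344 mm.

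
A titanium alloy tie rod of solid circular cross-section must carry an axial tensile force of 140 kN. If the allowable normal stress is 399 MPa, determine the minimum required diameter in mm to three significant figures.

Required area A ≥ P/σ_allow = 140000/399 = 350.9 mm².
For a solid circular section, d ≥ √(4A/π) = 21.14 mm.

21.1 mm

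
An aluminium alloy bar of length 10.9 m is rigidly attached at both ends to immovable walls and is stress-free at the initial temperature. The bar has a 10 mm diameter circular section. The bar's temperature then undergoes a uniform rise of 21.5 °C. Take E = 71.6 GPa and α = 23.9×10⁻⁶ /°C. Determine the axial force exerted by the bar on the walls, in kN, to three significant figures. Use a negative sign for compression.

Free thermal expansion αLΔT = 23.9e-6 · 10900 · 21.5 = 5.601 mm.
The walls impose strain ε = −(5.601)/10900 = -5.1385e-04; σ = Eε = 71600 · -5.1385e-04 = -36.79 MPa.
Wall reaction R = σ·A = -36.79·78.54 = -2890 N = -2.89 kN.

-2.89 kN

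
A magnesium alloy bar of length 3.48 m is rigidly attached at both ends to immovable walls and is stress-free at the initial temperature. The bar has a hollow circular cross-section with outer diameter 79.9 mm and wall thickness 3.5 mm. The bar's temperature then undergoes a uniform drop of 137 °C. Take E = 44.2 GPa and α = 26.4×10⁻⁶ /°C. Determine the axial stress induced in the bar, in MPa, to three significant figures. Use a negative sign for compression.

Free thermal expansion αLΔT = 26.4e-6 · 3480 · -137 = -12.59 mm.
The walls impose strain ε = −(-12.59)/3480 = 3.6168e-03; σ = Eε = 44200 · 3.6168e-03 = 159.9 MPa.

160 MPa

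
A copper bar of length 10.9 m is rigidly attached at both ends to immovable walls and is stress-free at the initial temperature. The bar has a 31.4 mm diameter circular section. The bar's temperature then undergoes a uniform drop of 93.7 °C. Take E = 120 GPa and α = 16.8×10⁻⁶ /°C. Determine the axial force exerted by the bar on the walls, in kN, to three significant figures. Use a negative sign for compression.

146 kN

Free thermal expansion αLΔT = 16.8e-6 · 10900 · -93.7 = -17.16 mm.
The walls impose strain ε = −(-17.16)/10900 = 1.5742e-03; σ = Eε = 120000 · 1.5742e-03 = 188.9 MPa.
Wall reaction R = σ·A = 188.9·774.4 = 146300 N = 146.3 kN.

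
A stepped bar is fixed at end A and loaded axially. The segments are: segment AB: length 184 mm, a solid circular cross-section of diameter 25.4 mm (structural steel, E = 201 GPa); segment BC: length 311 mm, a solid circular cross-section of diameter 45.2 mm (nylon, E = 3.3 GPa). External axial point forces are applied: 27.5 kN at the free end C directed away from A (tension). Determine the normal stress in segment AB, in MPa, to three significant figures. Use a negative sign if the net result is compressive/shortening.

54.3 MPa

Internal axial forces (sectioning from the free end, tension +): N_BC = 27.5 kN, N_AB = 27.5 kN.
A_AB = 506.7 mm².
σ_AB = N_AB/A_AB = 27500/506.7 = 54.27 MPa.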